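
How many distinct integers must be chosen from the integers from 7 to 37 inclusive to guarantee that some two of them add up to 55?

22

Two chosen integers sum to 55 exactly when both halves of some pair {x, 55−x} with 18 ≤ x ≤ 55−x ≤ 37 are chosen — 10 such pairs.
The remaining 11 elements (those with no distinct partner in range) can never complete a 55-sum, so the worst case takes all of them and one from each pair: 11 + 10 = 21.
By pigeonhole, the 22nd integer has to be the second member of some pair, so 21 + 1 = 22.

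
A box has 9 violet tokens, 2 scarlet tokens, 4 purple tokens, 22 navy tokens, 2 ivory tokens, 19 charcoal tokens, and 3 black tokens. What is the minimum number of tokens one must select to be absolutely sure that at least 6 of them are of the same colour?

27

Pigeonhole: the 7 colours are the holes; the tokens drawn are the pigeons.
To avoid 6 of any one colour, the worst case takes at most 5 of each colour, or every token of a colour that has fewer than 5.
That gives 5 + 2 + 4 + 5 + 2 + 5 + 3 = 26 tokens with no colour reaching 6.
The next token forces some colour to 6, so 26 + 1 = 27.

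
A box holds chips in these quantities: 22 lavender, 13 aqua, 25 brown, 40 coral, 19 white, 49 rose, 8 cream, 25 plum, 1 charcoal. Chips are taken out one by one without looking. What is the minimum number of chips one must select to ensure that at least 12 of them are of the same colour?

87

An adversary could hand out at most 11 chips per colour (cream, charcoal run out sooner): 11 + 11 + 11 + 11 + 11 + 11 + 8 + 11 + 1 = 86 chips and still no colour has 12.
Pigeonhole: one more chip lands in a colour already at 11, so 87 draws are enough and 86 are not.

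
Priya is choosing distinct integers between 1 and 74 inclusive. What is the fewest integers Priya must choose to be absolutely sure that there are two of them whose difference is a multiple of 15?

Integers whose pairwise differences are multiples of 15 are exactly those sharing a remainder mod 15. By the pigeonhole principle, the 15 residue classes mod 15 are the pigeonholes.
With 15 integers one could put 1 in each residue class and have no class reach 2.
The 16th integer pushes some class to 2, so 15·1 + 1 = 16.

16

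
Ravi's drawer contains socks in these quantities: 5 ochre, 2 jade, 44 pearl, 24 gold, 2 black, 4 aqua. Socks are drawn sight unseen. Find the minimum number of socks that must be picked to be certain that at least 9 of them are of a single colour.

Put each drawn sock into a box by colour. The largest draw with every box below 9 takes min(count, 8) from each colour; colours with fewer than 8 contribute all they have.
Σ min(cᵢ, 8) = 5 + 2 + 8 + 8 + 2 + 4 = 29.
Draw number 29 + 1 = 30 must push one box to 9.

30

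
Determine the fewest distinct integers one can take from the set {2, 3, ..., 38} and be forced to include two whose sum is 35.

A set avoiding the sum 35 can contain at most one of each pair {x, 35−x}, plus the 5 elements whose complement lies outside the range.
The integers 18, …, 38 (21 of them) are such a set: any two sum to at least 18+19 = 37 > 35.
Any 22nd integer completes one of the 16 pairs, so 22 choices force a sum of 35.

22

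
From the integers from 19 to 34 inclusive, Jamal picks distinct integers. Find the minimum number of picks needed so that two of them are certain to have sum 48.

Group the elements by complementary pair {x, 48−x}: {19,29}, {20,28}, {21,27}, …, giving 5 two-element pairs, the single value 24 (it cannot pair with itself since the integers are distinct), and 5 integers whose partner 48−x falls outside [19,34].
Pigeonhole: treating each of those 11 groups as a pigeonhole, one can pick one integer per group — 11 integers — with no two summing to 48.
The 12th integer lands in an occupied pair, forcing a sum of 48.

12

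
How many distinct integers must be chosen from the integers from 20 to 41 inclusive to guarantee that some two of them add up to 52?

A set avoiding the sum 52 can contain at most one of each pair {x, 52−x}, plus the 10 elements whose complement lies outside the range or equal to its own complement.
The integers 26, …, 41 (16 of them) are such a set: any two sum to at least 26+27 = 53 > 52.
Any 17th integer completes one of the 6 pairs, so 17 choices force a sum of 52.

17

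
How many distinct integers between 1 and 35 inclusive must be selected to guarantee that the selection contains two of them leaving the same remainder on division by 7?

8

By the pigeonhole principle, the 7 residue classes mod 7 are the pigeonholes.
With 7 integers one could put 1 in each residue class and have no class reach 2.
The 8th integer pushes some class to 2, so 7·1 + 1 = 8.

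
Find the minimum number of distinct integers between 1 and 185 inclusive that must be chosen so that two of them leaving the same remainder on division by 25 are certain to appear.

26

The 25 residue classes mod 25 are the pigeonholes.
With 25 integers one could put 1 in each residue class and have no class reach 2.
The 26th integer pushes some class to 2, so 25·1 + 1 = 26.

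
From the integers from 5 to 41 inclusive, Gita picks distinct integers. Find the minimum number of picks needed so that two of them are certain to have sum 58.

Two chosen integers sum to 58 exactly when both halves of some pair {x, 58−x} with 17 ≤ x ≤ 58−x ≤ 41 are chosen — 12 such pairs.
The remaining 13 elements (those with no distinct partner in range) can never complete a 58-sum, so the worst case takes all of them and one from each pair: 13 + 12 = 25.
Pigeonhole: the 26th integer has to be the second member of some pair, so 25 + 1 = 26.

26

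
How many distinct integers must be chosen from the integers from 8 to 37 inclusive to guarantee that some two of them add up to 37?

Two chosen integers sum to 37 exactly when both halves of some pair {x, 37−x} with 8 ≤ x ≤ 37−x ≤ 29 are chosen — 11 such pairs.
The remaining 8 elements (those with no distinct partner in range) can never complete a 37-sum, so the worst case takes all of them and one from each pair: 8 + 11 = 19.
The 20th integer has to be the second member of some pair, so 19 + 1 = 20.

20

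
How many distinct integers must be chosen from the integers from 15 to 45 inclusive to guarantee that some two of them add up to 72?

23

Group the elements by complementary pair {x, 72−x}: {27,45}, {28,44}, {29,43}, …, giving 9 two-element pairs, the single value 36 (it cannot pair with itself since the integers are distinct), and 12 integers whose partner 72−x falls outside [15,45].
By pigeonhole, treating each of those 22 groups as a pigeonhole, one can pick one integer per group — 22 integers — with no two summing to 72.
The 23rd integer lands in an occupied pair, forcing a sum of 72.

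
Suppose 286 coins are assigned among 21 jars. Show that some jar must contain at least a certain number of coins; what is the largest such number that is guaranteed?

14

The 21 jars are the holes and the 286 coins are the pigeons.
If every jar held at most 13 coins, the total would be at most 21 × 13 = 273, which is less than 286.
So some jar holds at least ⌈286/21⌉ = 14 coins.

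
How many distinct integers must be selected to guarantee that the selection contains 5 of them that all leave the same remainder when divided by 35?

By the pigeonhole principle, the 35 residue classes mod 35 are the pigeonholes.
With 140 integers one could put 4 in each residue class and have no class reach 5.
The 141st integer pushes some class to 5, so 35·4 + 1 = 141.

141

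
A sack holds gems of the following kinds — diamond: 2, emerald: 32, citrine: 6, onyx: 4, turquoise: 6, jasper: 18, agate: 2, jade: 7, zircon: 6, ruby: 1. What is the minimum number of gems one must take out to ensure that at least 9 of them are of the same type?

The 10 types are the holes; the gems drawn are the pigeons.
To avoid 9 of any one type, the worst case takes at most 8 of each type, or every gem of a type that has fewer than 8.
That gives 2 + 8 + 6 + 4 + 6 + 8 + 2 + 7 + 6 + 1 = 50 gems with no type reaching 9.
The next gem forces some type to 9, so 50 + 1 = 51.

51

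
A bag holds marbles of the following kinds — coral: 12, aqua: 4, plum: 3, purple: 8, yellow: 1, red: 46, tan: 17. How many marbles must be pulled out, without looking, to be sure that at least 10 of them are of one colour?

By the pigeonhole principle, the 7 colours are the holes; the marbles drawn are the pigeons.
To avoid 10 of any one colour, the worst case takes at most 9 of each colour, or every marble of a colour that has fewer than 9.
That gives 9 + 4 + 3 + 8 + 1 + 9 + 9 = 43 marbles with no colour reaching 10.
The next marble forces some colour to 10, so 43 + 1 = 44.

44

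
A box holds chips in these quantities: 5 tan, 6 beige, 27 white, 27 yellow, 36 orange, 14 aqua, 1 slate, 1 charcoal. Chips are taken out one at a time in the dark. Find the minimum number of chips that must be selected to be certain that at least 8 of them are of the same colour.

42

Put each drawn chip into a box by colour. The largest draw with every box below 8 takes min(count, 7) from each colour; colours with fewer than 7 contribute all they have.
Σ min(cᵢ, 7) = 5 + 6 + 7 + 7 + 7 + 7 + 1 + 1 = 41.
Draw number 41 + 1 = 42 must push one box to 8.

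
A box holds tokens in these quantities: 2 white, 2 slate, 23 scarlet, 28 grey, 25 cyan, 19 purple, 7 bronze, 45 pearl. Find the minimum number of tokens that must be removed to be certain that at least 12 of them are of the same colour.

An adversary could hand out at most 11 tokens per colour (white, slate, bronze run out sooner): 2 + 2 + 11 + 11 + 11 + 11 + 7 + 11 = 66 tokens and still no colour has 12.
Pigeonhole: one more token lands in a colour already at 11, so 67 draws are enough and 66 are not.

67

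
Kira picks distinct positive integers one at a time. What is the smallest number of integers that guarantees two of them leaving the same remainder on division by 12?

13

By the pigeonhole principle, the 12 residue classes mod 12 are the pigeonholes.
With 12 integers one could put 1 in each residue class and have no class reach 2.
The 13th integer pushes some class to 2, so 12·1 + 1 = 13.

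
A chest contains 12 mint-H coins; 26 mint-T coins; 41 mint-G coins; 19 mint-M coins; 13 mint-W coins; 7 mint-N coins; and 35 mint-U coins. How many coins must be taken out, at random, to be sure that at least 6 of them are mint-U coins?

124

In the worst case for collecting mint-U coins, every non-mint-U coin comes out first.
There are 12 + 26 + 41 + 19 + 13 + 7 = 118 non-mint-U coins altogether.
After those, each further coin must be mint-U, so 118 + 6 = 124 draws guarantee 6 mint-U coins.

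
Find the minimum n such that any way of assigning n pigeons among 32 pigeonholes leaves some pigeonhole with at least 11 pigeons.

With 320 pigeons one could put exactly 10 in each of the 32 pigeonholes, and no pigeonhole would reach 11.
Pigeonhole: one more pigeon must land in a pigeonhole that already has 10, giving it 11.
So 32 × 10 + 1 = 321 pigeons are required.

321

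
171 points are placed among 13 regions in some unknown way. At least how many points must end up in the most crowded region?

The 13 regions are the holes and the 171 points are the pigeons.
If every region held at most 13 points, the total would be at most 13 × 13 = 169, which is less than 171.
So some region holds at least ⌈171/13⌉ = 14 points.

14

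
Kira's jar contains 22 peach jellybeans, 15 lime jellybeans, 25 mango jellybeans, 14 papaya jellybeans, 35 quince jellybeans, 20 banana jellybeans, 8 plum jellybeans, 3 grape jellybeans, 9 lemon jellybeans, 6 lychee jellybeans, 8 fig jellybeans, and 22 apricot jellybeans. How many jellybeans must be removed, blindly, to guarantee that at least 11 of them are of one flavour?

105

By the pigeonhole principle, put each drawn jellybean into a box by flavour. The largest draw with every box below 11 takes min(count, 10) from each flavour; flavours with fewer than 10 contribute all they have.
Σ min(cᵢ, 10) = 10 + 10 + 10 + 10 + 10 + 10 + 8 + 3 + 9 + 6 + 8 + 10 = 104.
Draw number 104 + 1 = 105 must push one box to 11.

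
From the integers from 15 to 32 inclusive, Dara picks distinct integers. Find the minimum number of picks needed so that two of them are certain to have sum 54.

Two chosen integers sum to 54 exactly when both halves of some pair {x, 54−x} with 22 ≤ x ≤ 54−x ≤ 32 are chosen — 5 such pairs.
The remaining 8 elements (those with no distinct partner in range) can never complete a 54-sum, so the worst case takes all of them and one from each pair: 8 + 5 = 13.
The 14th integer has to be the second member of some pair, so 13 + 1 = 14.

14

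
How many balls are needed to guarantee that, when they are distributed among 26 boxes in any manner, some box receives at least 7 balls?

157

With 156 balls one could put exactly 6 in each of the 26 boxes, and no box would reach 7.
One more ball must land in a box that already has 6, giving it 7.
So 26 × 6 + 1 = 157 balls are required.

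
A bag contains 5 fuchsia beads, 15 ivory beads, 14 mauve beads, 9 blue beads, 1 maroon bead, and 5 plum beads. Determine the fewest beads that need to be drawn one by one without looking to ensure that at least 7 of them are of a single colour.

An adversary could hand out at most 6 beads per colour (fuchsia, maroon, plum run out sooner): 5 + 6 + 6 + 6 + 1 + 5 = 29 beads and still no colour has 7.
By the pigeonhole principle, one more bead lands in a colour already at 6, so 30 draws are enough and 29 are not.

30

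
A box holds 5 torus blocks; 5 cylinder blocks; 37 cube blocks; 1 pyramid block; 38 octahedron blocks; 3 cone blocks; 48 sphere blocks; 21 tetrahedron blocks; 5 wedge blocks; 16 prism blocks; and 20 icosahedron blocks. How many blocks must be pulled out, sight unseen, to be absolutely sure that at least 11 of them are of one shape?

80

The 11 shapes are the holes; the blocks drawn are the pigeons.
To avoid 11 of any one shape, the worst case takes at most 10 of each shape, or every block of a shape that has fewer than 10.
That gives 5 + 5 + 10 + 1 + 10 + 3 + 10 + 10 + 5 + 10 + 10 = 79 blocks with no shape reaching 11.
The next block forces some shape to 11, so 79 + 1 = 80.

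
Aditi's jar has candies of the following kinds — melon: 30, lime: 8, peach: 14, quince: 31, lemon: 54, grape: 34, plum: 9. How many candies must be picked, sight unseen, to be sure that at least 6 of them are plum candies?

In the worst case for collecting plum candies, every non-plum candy comes out first.
There are 30 + 8 + 14 + 31 + 54 + 34 = 171 non-plum candies altogether.
After those, each further candy must be plum, so 171 + 6 = 177 draws guarantee 6 plum candies.

177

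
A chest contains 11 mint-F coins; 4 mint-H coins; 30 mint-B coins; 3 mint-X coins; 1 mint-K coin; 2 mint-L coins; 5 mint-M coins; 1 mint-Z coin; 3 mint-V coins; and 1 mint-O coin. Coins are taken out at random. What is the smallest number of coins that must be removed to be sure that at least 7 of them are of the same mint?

By the pigeonhole principle, the 10 mints are the holes; the coins drawn are the pigeons.
To avoid 7 of any one mint, the worst case takes at most 6 of each mint, or every coin of a mint that has fewer than 6.
That gives 6 + 4 + 6 + 3 + 1 + 2 + 5 + 1 + 3 + 1 = 32 coins with no mint reaching 7.
The next coin forces some mint to 7, so 32 + 1 = 33.

33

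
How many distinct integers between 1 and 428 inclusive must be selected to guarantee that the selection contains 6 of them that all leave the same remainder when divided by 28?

Pigeonhole: the 28 residue classes mod 28 are the pigeonholes.
With 140 integers one could put 5 in each residue class and have no class reach 6.
The 141st integer pushes some class to 6, so 28·5 + 1 = 141.

141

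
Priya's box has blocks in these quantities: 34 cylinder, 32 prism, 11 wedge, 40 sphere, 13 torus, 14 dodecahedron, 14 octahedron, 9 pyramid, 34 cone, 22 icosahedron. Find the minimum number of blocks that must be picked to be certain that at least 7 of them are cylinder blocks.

196

In the worst case for collecting cylinder blocks, every non-cylinder block comes out first.
There are 32 + 11 + 40 + 13 + 14 + 14 + 9 + 34 + 22 = 189 non-cylinder blocks altogether.
After those, each further block must be cylinder, so 189 + 7 = 196 draws guarantee 7 cylinder blocks.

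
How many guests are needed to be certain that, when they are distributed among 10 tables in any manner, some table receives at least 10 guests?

With 90 guests one could put exactly 9 in each of the 10 tables, and no table would reach 10.
Pigeonhole: one more guest must land in a table that already has 9, giving it 10.
So 10 × 9 + 1 = 91 guests are required.

91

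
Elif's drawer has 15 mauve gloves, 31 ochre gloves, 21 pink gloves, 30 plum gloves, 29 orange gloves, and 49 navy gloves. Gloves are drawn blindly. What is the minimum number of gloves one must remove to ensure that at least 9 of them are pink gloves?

In the worst case for collecting pink gloves, every non-pink glove comes out first.
There are 15 + 31 + 30 + 29 + 49 = 154 non-pink gloves altogether.
After those, each further glove must be pink, so 154 + 9 = 163 draws guarantee 9 pink gloves.

163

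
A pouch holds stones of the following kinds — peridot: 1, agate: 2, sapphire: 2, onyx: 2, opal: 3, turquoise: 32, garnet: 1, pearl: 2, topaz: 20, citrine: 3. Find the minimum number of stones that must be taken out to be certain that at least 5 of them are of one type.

An adversary could hand out at most 4 stones per type (8 types run out sooner): 1 + 2 + 2 + 2 + 3 + 4 + 1 + 2 + 4 + 3 = 24 stones and still no type has 5.
One more stone lands in a type already at 4, so 25 draws are enough and 24 are not.

25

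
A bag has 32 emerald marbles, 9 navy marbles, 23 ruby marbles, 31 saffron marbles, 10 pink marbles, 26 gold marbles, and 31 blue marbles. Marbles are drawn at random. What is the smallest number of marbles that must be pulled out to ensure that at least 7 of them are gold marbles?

In the worst case for collecting gold marbles, every non-gold marble comes out first.
There are 32 + 9 + 23 + 31 + 10 + 31 = 136 non-gold marbles altogether.
After those, each further marble must be gold, so 136 + 7 = 143 draws guarantee 7 gold marbles.

143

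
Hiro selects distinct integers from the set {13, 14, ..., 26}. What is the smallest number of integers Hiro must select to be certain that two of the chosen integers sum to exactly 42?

A set avoiding the sum 42 can contain at most one of each pair {x, 42−x}, plus the 4 elements whose complement lies outside the range or equal to its own complement.
The integers 13, …, 21 (9 of them) are such a set: any two sum to at least 13+14 = 27 and at most 20+21 = 41 < 42.
Any 10th integer completes one of the 5 pairs, so 10 choices force a sum of 42.

10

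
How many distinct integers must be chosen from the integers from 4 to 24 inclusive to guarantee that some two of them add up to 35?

15

Two chosen integers sum to 35 exactly when both halves of some pair {x, 35−x} with 11 ≤ x ≤ 35−x ≤ 24 are chosen — 7 such pairs.
The remaining 7 elements (those with no distinct partner in range) can never complete a 35-sum, so the worst case takes all of them and one from each pair: 7 + 7 = 14.
The 15th integer has to be the second member of some pair, so 14 + 1 = 15.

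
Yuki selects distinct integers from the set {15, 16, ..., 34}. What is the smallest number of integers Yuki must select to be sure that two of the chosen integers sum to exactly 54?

A set avoiding the sum 54 can contain at most one of each pair {x, 54−x}, plus the 6 elements whose complement lies outside the range or equal to its own complement.
The integers 15, …, 27 (13 of them) are such a set: any two sum to at least 15+16 = 31 and at most 26+27 = 53 < 54.
By the pigeonhole principle, any 14th integer completes one of the 7 pairs, so 14 choices force a sum of 54.

14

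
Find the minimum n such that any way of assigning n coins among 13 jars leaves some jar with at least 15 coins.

With 182 coins one could put exactly 14 in each of the 13 jars, and no jar would reach 15.
One more coin must land in a jar that already has 14, giving it 15.
So 13 × 14 + 1 = 183 coins are required.

183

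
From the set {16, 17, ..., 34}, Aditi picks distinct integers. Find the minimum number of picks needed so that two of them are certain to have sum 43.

Group the elements by complementary pair {x, 43−x}: {16,27}, {17,26}, {18,25}, …, giving 6 two-element pairs and 7 integers whose partner 43−x falls outside [16,34].
Treating each of those 13 groups as a pigeonhole, one can pick one integer per group — 13 integers — with no two summing to 43.
The 14th integer lands in an occupied pair, forcing a sum of 43.

14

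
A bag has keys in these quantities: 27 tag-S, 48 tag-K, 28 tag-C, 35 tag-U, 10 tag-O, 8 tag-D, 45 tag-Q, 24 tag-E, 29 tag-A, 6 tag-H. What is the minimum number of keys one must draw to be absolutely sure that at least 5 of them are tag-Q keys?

In the worst case for collecting tag-Q keys, every non-tag-Q key comes out first.
There are 27 + 48 + 28 + 35 + 10 + 8 + 24 + 29 + 6 = 215 non-tag-Q keys altogether.
After those, each further key must be tag-Q, so 215 + 5 = 220 draws guarantee 5 tag-Q keys.

220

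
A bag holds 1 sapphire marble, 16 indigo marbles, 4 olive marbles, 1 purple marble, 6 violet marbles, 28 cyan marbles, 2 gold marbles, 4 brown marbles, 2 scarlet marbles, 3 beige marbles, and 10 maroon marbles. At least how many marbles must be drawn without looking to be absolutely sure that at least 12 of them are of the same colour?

The 11 colours are the holes; the marbles drawn are the pigeons.
To avoid 12 of any one colour, the worst case takes at most 11 of each colour, or every marble of a colour that has fewer than 11.
That gives 1 + 11 + 4 + 1 + 6 + 11 + 2 + 4 + 2 + 3 + 10 = 55 marbles with no colour reaching 12.
The next marble forces some colour to 12, so 55 + 1 = 56.

56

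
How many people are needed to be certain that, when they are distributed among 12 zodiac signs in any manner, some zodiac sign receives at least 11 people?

With 120 people one could put exactly 10 in each of the 12 zodiac signs, and no zodiac sign would reach 11.
By the pigeonhole principle, one more person must land in a zodiac sign that already has 10, giving it 11.
So 12 × 10 + 1 = 121 people are required.

121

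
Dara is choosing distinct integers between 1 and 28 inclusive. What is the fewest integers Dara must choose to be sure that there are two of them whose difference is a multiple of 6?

7

Integers whose pairwise differences are multiples of 6 are exactly those sharing a remainder mod 6. By pigeonhole, the 6 residue classes mod 6 are the pigeonholes.
With 6 integers one could put 1 in each residue class and have no class reach 2.
The 7th integer pushes some class to 2, so 6·1 + 1 = 7.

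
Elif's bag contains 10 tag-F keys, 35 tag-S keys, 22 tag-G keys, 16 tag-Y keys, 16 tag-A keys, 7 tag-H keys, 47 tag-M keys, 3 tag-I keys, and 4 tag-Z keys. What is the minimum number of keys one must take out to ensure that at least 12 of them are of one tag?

An adversary could hand out at most 11 keys per tag (4 tags run out sooner): 10 + 11 + 11 + 11 + 11 + 7 + 11 + 3 + 4 = 79 keys and still no tag has 12.
One more key lands in a tag already at 11, so 80 draws are enough and 79 are not.

80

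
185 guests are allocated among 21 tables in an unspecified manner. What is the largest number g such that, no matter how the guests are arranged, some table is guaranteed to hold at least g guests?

Pigeonhole: the 21 tables are the holes and the 185 guests are the pigeons.
If every table held at most 8 guests, the total would be at most 21 × 8 = 168, which is less than 185.
So some table holds at least ⌈185/21⌉ = 9 guests.

9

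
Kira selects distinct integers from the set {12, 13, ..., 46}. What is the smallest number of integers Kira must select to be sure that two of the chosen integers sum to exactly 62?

Two chosen integers sum to 62 exactly when both halves of some pair {x, 62−x} with 16 ≤ x ≤ 62−x ≤ 46 are chosen — 15 such pairs.
The remaining 5 elements (those with no distinct partner in range) can never complete a 62-sum, so the worst case takes all of them and one from each pair: 5 + 15 = 20.
The 21st integer has to be the second member of some pair, so 20 + 1 = 21.

21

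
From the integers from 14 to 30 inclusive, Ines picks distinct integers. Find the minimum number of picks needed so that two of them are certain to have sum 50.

13

Group the elements by complementary pair {x, 50−x}: {20,30}, {21,29}, {22,28}, …, giving 5 two-element pairs; the single value 25 (it cannot pair with itself since the integers are distinct); and 6 integers whose partner 50−x falls outside [14,30].
By the pigeonhole principle, treating each of those 12 groups as a pigeonhole, one can pick one integer per group — 12 integers — with no two summing to 50.
The 13th integer lands in an occupied pair, forcing a sum of 50.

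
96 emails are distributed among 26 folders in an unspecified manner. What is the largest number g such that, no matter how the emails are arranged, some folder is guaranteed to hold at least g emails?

4

The 26 folders are the holes and the 96 emails are the pigeons.
If every folder held at most 3 emails, the total would be at most 26 × 3 = 78, which is less than 96.
So some folder holds at least ⌈96/26⌉ = 4 emails.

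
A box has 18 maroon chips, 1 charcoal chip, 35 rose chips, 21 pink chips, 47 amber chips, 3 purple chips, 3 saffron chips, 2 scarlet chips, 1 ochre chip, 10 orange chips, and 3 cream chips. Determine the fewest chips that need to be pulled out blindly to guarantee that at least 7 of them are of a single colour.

By the pigeonhole principle, put each drawn chip into a box by colour. The largest draw with every box below 7 takes min(count, 6) from each colour; colours with fewer than 6 contribute all they have.
Σ min(cᵢ, 6) = 6 + 1 + 6 + 6 + 6 + 3 + 3 + 2 + 1 + 6 + 3 = 43.
Draw number 43 + 1 = 44 must push one box to 7.

44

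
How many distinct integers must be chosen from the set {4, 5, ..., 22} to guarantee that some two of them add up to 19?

14

A set avoiding the sum 19 can contain at most one of each pair {x, 19−x}, plus the 7 elements whose complement lies outside the range.
The integers 10, …, 22 (13 of them) are such a set: any two sum to at least 10+11 = 21 > 19.
Any 14th integer completes one of the 6 pairs, so 14 choices force a sum of 19.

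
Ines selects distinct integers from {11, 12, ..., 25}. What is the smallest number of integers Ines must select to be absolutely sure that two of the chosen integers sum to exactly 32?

A set avoiding the sum 32 can contain at most one of each pair {x, 32−x}, plus the 5 elements whose complement lies outside the range or equal to its own complement.
The integers 16, …, 25 (10 of them) are such a set: any two sum to at least 16+17 = 33 > 32.
Any 11th integer completes one of the 5 pairs, so 11 choices force a sum of 32.

11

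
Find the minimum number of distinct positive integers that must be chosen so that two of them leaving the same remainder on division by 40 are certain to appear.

The 40 residue classes mod 40 are the pigeonholes.
With 40 integers one could put 1 in each residue class and have no class reach 2.
The 41st integer pushes some class to 2, so 40·1 + 1 = 41.

41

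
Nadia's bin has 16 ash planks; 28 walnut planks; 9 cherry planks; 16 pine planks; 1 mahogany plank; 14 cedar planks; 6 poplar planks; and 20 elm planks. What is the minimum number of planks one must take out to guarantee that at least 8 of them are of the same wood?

By the pigeonhole principle, put each drawn plank into a box by wood. The largest draw with every box below 8 takes min(count, 7) from each wood; woods with fewer than 7 contribute all they have.
Σ min(cᵢ, 7) = 7 + 7 + 7 + 7 + 1 + 7 + 6 + 7 = 49.
Draw number 49 + 1 = 50 must push one box to 8.

50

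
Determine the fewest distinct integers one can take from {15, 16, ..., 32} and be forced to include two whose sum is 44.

12

Group the elements by complementary pair {x, 44−x}: {15,29}, {16,28}, {17,27}, …, giving 7 two-element pairs; the single value 22 (it cannot pair with itself since the integers are distinct); and 3 integers whose partner 44−x falls outside [15,32].
Pigeonhole: treating each of those 11 groups as a pigeonhole, one can pick one integer per group — 11 integers — with no two summing to 44.
The 12th integer lands in an occupied pair, forcing a sum of 44.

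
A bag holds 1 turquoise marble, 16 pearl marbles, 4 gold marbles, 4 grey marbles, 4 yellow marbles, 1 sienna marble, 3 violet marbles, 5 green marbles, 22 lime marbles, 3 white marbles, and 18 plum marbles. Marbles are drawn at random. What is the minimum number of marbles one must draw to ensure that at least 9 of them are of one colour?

50

An adversary could hand out at most 8 marbles per colour (8 colours run out sooner): 1 + 8 + 4 + 4 + 4 + 1 + 3 + 5 + 8 + 3 + 8 = 49 marbles and still no colour has 9.
One more marble lands in a colour already at 8, so 50 draws are enough and 49 are not.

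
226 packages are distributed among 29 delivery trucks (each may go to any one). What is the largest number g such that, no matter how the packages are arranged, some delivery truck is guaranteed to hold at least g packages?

8

The 29 delivery trucks are the holes and the 226 packages are the pigeons.
If every delivery truck held at most 7 packages, the total would be at most 29 × 7 = 203, which is less than 226.
So some delivery truck holds at least ⌈226/29⌉ = 8 packages.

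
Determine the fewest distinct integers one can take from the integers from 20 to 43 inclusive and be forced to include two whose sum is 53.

Two chosen integers sum to 53 exactly when both halves of some pair {x, 53−x} with 20 ≤ x ≤ 53−x ≤ 33 are chosen — 7 such pairs.
The remaining 10 elements (those with no distinct partner in range) can never complete a 53-sum, so the worst case takes all of them and one from each pair: 10 + 7 = 17.
The 18th integer has to be the second member of some pair, so 17 + 1 = 18.

18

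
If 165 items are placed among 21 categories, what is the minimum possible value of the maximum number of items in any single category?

The 21 categories are the holes and the 165 items are the pigeons.
If every category held at most 7 items, the total would be at most 21 × 7 = 147, which is less than 165.
So some category holds at least ⌈165/21⌉ = 8 items.

8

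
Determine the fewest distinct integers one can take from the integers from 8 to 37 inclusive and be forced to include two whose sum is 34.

Group the elements by complementary pair {x, 34−x}: {8,26}, {9,25}, {10,24}, …, giving 9 two-element pairs, the single value 17 (it cannot pair with itself since the integers are distinct), and 11 integers whose partner 34−x falls outside [8,37].
Treating each of those 21 groups as a pigeonhole, one can pick one integer per group — 21 integers — with no two summing to 34.
The 22nd integer lands in an occupied pair, forcing a sum of 34.

22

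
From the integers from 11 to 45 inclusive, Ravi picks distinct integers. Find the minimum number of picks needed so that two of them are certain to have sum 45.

A set avoiding the sum 45 can contain at most one of each pair {x, 45−x}, plus the 11 elements whose complement lies outside the range.
The integers 23, …, 45 (23 of them) are such a set: any two sum to at least 23+24 = 47 > 45.
By pigeonhole, any 24th integer completes one of the 12 pairs, so 24 choices force a sum of 45.

24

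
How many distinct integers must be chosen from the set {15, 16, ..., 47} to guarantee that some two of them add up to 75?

A set avoiding the sum 75 can contain at most one of each pair {x, 75−x}, plus the 13 elements whose complement lies outside the range.
The integers 15, …, 37 (23 of them) are such a set: any two sum to at least 15+16 = 31 and at most 36+37 = 73 < 75.
Pigeonhole: any 24th integer completes one of the 10 pairs, so 24 choices force a sum of 75.

24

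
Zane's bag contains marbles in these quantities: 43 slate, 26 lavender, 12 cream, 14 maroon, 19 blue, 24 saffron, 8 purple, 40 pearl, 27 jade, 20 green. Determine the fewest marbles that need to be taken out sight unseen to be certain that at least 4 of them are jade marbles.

210

In the worst case for collecting jade marbles, every non-jade marble comes out first.
There are 43 + 26 + 12 + 14 + 19 + 24 + 8 + 40 + 20 = 206 non-jade marbles altogether.
After those, each further marble must be jade, so 206 + 4 = 210 draws guarantee 4 jade marbles.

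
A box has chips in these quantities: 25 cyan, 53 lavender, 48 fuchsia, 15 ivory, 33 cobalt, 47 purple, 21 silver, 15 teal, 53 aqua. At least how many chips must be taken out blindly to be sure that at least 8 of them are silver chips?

In the worst case for collecting silver chips, every non-silver chip comes out first.
There are 25 + 53 + 48 + 15 + 33 + 47 + 15 + 53 = 289 non-silver chips altogether.
After those, each further chip must be silver, so 289 + 8 = 297 draws guarantee 8 silver chips.

297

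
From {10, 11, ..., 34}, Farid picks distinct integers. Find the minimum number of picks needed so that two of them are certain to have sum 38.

17

Two chosen integers sum to 38 exactly when both halves of some pair {x, 38−x} with 10 ≤ x ≤ 38−x ≤ 28 are chosen — 9 such pairs.
The remaining 7 elements (those with no distinct partner in range) can never complete a 38-sum, so the worst case takes all of them and one from each pair: 7 + 9 = 16.
The 17th integer has to be the second member of some pair, so 16 + 1 = 17.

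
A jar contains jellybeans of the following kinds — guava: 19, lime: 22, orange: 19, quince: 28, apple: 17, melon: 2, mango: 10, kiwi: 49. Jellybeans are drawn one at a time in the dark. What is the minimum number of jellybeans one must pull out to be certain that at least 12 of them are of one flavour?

79

By the pigeonhole principle, put each drawn jellybean into a box by flavour. The largest draw with every box below 12 takes min(count, 11) from each flavour; flavours with fewer than 11 contribute all they have.
Σ min(cᵢ, 11) = 11 + 11 + 11 + 11 + 11 + 2 + 10 + 11 = 78.
Draw number 78 + 1 = 79 must push one box to 12.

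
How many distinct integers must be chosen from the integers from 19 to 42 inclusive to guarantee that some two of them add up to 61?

Group the elements by complementary pair {x, 61−x}: {19,42}, {20,41}, {21,40}, …, giving 12 two-element pairs.
Treating each of those 12 groups as a pigeonhole, one can pick one integer per group — 12 integers — with no two summing to 61.
The 13th integer lands in an occupied pair, forcing a sum of 61.

13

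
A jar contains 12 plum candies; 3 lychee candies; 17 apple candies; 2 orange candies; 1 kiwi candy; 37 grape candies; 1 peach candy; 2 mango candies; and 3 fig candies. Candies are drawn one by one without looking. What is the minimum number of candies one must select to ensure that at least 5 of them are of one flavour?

By pigeonhole, put each drawn candy into a box by flavour. The largest draw with every box below 5 takes min(count, 4) from each flavour; flavours with fewer than 4 contribute all they have.
Σ min(cᵢ, 4) = 4 + 3 + 4 + 2 + 1 + 4 + 1 + 2 + 3 = 24.
Draw number 24 + 1 = 25 must push one box to 5.

25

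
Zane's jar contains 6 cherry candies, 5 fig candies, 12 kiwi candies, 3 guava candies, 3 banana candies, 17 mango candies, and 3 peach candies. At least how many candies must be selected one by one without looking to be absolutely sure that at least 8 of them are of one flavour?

An adversary could hand out at most 7 candies per flavour (5 flavours run out sooner): 6 + 5 + 7 + 3 + 3 + 7 + 3 = 34 candies and still no flavour has 8.
By pigeonhole, one more candy lands in a flavour already at 7, so 35 draws are enough and 34 are not.

35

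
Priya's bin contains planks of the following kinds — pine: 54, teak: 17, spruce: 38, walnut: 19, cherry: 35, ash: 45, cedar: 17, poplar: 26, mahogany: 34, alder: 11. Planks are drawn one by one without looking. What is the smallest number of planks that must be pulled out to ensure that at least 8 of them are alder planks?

293

In the worst case for collecting alder planks, every non-alder plank comes out first.
There are 54 + 17 + 38 + 19 + 35 + 45 + 17 + 26 + 34 = 285 non-alder planks altogether.
After those, each further plank must be alder, so 285 + 8 = 293 draws guarantee 8 alder planks.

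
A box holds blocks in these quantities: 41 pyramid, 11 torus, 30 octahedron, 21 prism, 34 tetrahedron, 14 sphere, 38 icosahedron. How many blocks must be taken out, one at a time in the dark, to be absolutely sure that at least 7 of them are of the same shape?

43

An adversary could hand out at most 6 blocks per shape: 6 + 6 + 6 + 6 + 6 + 6 + 6 = 42 blocks and still no shape has 7.
One more block lands in a shape already at 6, so 43 draws are enough and 42 are not.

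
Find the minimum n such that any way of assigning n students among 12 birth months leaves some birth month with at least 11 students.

With 120 students one could put exactly 10 in each of the 12 birth months, and no birth month would reach 11.
Pigeonhole: one more student must land in a birth month that already has 10, giving it 11.
So 12 × 10 + 1 = 121 students are required.

121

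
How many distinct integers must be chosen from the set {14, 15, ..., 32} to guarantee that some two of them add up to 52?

A set avoiding the sum 52 can contain at most one of each pair {x, 52−x}, plus the 7 elements whose complement lies outside the range or equal to its own complement.
The integers 14, …, 26 (13 of them) are such a set: any two sum to at least 14+15 = 29 and at most 25+26 = 51 < 52.
By the pigeonhole principle, any 14th integer completes one of the 6 pairs, so 14 choices force a sum of 52.

14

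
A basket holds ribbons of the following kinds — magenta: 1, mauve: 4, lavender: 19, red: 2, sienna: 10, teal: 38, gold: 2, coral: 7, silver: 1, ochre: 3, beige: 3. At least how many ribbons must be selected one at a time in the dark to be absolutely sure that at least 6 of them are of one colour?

An adversary could hand out at most 5 ribbons per colour (7 colours run out sooner): 1 + 4 + 5 + 2 + 5 + 5 + 2 + 5 + 1 + 3 + 3 = 36 ribbons and still no colour has 6.
One more ribbon lands in a colour already at 5, so 37 draws are enough and 36 are not.

37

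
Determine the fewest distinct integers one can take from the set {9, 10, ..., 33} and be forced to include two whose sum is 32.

A set avoiding the sum 32 can contain at most one of each pair {x, 32−x}, plus the 11 elements whose complement lies outside the range or equal to its own complement.
The integers 16, …, 33 (18 of them) are such a set: any two sum to at least 16+17 = 33 > 32.
Any 19th integer completes one of the 7 pairs, so 19 choices force a sum of 32.

19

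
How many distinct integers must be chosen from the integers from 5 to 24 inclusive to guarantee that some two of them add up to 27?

12

Two chosen integers sum to 27 exactly when both halves of some pair {x, 27−x} with 5 ≤ x ≤ 27−x ≤ 22 are chosen — 9 such pairs.
The remaining 2 elements (those with no distinct partner in range) can never complete a 27-sum, so the worst case takes all of them and one from each pair: 2 + 9 = 11.
By the pigeonhole principle, the 12th integer has to be the second member of some pair, so 11 + 1 = 12.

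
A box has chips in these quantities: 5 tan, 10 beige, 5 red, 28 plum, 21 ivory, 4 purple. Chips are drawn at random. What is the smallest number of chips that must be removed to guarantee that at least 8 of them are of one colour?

36

An adversary could hand out at most 7 chips per colour (tan, red, purple run out sooner): 5 + 7 + 5 + 7 + 7 + 4 = 35 chips and still no colour has 8.
Pigeonhole: one more chip lands in a colour already at 7, so 36 draws are enough and 35 are not.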